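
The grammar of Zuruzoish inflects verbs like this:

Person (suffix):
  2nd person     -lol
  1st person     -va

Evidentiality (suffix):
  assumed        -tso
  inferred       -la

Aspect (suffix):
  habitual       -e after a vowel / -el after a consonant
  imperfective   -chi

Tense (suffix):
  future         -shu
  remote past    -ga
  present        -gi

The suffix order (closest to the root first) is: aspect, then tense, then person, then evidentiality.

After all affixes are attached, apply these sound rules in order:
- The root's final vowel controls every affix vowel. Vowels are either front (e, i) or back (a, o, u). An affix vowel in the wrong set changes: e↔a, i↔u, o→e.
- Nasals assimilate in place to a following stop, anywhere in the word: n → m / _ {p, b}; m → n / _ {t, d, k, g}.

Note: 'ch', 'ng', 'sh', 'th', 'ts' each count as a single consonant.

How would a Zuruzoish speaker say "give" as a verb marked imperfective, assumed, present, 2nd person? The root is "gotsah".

gotsahchuguloltso

Attach aspect imperfective -chi → gotsahchi.
Attach tense present -gi → gotsahchigi.
Attach person 2nd person -lol → gotsahchigilol.
Attach evidentiality assumed -tso → gotsahchigiloltso.
Apply vowel harmony: gotsahchigiloltso → gotsahchuguloltso.
Nasal assimilation: no change.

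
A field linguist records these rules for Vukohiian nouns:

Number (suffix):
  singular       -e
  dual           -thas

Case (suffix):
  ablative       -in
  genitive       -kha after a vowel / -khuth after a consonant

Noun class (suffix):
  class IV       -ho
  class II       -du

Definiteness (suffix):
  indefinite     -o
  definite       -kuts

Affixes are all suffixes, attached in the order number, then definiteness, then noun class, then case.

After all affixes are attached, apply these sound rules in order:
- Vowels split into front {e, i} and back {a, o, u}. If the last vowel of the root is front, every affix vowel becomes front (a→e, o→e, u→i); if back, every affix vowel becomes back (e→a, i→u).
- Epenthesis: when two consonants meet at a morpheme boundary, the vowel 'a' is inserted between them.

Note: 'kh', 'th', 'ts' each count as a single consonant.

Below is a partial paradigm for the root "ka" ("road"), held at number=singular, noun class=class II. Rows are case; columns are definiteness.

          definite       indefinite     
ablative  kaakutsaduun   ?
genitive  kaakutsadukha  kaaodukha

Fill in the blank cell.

kaaoduun

Attach number singular -e → kae.
Attach definiteness indefinite -o → kaeo.
Attach noun class class II -du → kaeodu.
Attach case ablative -in → kaeoduin.
Apply vowel harmony: kaeoduin → kaaoduun.
Epenthesis: no change.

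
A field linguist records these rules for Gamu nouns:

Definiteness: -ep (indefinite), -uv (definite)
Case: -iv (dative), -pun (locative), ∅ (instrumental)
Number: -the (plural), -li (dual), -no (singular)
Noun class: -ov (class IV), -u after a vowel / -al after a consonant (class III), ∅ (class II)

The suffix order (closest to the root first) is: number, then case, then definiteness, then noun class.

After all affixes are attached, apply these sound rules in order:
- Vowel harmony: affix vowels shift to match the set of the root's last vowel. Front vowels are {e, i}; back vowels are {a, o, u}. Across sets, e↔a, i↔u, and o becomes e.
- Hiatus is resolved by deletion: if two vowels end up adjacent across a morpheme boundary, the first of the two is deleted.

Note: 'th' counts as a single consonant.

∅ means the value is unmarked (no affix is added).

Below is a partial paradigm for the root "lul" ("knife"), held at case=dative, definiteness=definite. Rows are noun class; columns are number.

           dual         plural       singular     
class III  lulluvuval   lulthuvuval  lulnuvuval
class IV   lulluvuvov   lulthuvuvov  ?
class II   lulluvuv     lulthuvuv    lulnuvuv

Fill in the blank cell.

Attach number singular -no → lulno.
Attach case dative -iv → lulnoiv.
Attach definiteness definite -uv → lulnoivuv.
Attach noun class class IV -ov → lulnoivuvov.
Apply vowel harmony: lulnoivuvov → lulnouvuvov.
Apply vowel deletion: lulnouvuvov → lulnuvuvov.

lulnuvuvov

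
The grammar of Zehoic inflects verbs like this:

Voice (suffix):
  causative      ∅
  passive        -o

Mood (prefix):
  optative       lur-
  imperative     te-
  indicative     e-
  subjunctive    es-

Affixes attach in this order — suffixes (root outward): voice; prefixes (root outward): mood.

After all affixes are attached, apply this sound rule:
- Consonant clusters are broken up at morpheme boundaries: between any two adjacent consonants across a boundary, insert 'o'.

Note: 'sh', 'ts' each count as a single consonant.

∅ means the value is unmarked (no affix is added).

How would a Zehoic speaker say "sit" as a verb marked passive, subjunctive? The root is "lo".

Attach voice passive -o → loo.
Attach mood subjunctive es- → esloo.
Apply epenthesis: esloo → esoloo.

esoloo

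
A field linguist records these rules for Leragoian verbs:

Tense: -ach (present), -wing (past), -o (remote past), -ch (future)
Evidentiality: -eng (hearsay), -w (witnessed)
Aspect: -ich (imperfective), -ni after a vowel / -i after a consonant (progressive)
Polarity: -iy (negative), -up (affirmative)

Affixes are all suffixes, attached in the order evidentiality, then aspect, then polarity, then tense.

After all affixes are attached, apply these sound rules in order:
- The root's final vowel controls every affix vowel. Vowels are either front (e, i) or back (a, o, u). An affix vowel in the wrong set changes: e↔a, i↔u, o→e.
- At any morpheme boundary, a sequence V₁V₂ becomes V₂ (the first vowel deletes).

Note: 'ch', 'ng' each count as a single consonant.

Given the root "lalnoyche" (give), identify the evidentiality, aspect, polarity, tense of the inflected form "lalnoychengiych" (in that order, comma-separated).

Segment: lalnoyche-eng-i-iy-ch.
evidentiality: -eng → hearsay.
aspect: -ni/i → progressive.
polarity: -iy → negative.
tense: -ch → future.

hearsay, progressive, negative, future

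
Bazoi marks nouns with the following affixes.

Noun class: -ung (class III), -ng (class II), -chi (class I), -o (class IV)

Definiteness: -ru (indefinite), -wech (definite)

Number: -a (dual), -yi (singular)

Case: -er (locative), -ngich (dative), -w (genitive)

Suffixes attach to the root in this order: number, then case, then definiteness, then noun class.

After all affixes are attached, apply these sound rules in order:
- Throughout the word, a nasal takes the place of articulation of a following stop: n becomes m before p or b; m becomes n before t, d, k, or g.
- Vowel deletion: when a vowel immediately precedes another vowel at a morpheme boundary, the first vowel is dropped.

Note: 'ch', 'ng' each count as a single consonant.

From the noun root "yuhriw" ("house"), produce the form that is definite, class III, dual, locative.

yuhriwerwechung

Attach number dual -a → yuhriwa.
Attach case locative -er → yuhriwaer.
Attach definiteness definite -wech → yuhriwaerwech.
Attach noun class class III -ung → yuhriwaerwechung.
Nasal assimilation: no change.
Apply vowel deletion: yuhriwaerwechung → yuhriwerwechung.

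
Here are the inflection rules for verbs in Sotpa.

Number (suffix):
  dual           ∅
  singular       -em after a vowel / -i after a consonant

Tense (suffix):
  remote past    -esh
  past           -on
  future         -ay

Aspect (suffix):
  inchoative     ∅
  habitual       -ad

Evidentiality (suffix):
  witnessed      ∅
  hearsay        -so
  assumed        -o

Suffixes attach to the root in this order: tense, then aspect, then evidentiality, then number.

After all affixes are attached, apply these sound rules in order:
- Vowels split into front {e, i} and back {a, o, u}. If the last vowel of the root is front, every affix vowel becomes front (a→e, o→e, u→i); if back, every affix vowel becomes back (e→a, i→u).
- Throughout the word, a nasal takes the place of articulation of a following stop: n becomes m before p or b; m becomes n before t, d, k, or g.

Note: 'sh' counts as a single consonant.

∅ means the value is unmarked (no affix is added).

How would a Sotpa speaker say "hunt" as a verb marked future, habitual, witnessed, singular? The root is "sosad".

Attach tense future -ay → sosaday.
Attach aspect habitual -ad → sosadayad.
evidentiality = witnessed: zero marking, form stays sosadayad.
Attach number singular -i (after consonant 'd') → sosadayadi.
Apply vowel harmony: sosadayadi → sosadayadu.
Nasal assimilation: no change.

sosadayadu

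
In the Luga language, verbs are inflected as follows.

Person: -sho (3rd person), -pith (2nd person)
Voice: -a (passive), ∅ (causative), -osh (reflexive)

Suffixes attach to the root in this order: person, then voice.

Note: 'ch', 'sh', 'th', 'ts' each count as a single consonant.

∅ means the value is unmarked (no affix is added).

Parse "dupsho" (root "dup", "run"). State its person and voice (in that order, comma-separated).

3rd person, causative

Segment: dup-sho.
person: -sho → 3rd person.
voice: ∅ → causative.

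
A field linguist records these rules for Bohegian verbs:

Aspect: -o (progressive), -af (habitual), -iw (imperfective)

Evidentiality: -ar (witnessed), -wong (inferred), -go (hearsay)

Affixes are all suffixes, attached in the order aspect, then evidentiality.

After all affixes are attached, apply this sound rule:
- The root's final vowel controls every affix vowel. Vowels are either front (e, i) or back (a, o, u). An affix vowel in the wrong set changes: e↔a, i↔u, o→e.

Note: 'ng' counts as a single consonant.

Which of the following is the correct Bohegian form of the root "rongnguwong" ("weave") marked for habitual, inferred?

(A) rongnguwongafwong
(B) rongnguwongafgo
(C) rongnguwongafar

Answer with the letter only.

A

Attach aspect habitual -af → rongnguwongaf.
Attach evidentiality inferred -wong → rongnguwongafwong.
Vowel harmony: no change.
So the correct form is rongnguwongafwong, option (A).
(B) rongnguwongafgo is wrong: it uses hearsay instead of inferred for evidentiality.
(C) rongnguwongafar is wrong: it uses witnessed instead of inferred for evidentiality.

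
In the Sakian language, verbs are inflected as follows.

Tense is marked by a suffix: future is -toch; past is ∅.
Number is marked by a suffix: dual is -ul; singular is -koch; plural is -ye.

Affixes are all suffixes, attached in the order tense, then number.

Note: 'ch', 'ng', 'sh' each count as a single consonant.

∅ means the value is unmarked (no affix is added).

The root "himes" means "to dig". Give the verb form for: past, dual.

tense = past: zero marking, form stays himes.
Attach number dual -ul → himesul.

himesul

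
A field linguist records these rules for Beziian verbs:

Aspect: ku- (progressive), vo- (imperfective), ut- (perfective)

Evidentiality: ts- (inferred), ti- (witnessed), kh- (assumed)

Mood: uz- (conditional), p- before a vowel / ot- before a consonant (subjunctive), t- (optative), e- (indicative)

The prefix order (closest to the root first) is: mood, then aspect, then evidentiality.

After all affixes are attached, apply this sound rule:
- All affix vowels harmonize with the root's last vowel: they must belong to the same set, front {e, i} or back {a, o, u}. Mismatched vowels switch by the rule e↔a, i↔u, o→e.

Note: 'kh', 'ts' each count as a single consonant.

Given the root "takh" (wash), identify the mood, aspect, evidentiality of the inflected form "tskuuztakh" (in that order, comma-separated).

conditional, progressive, inferred

Segment: ts-ku-uz-takh.
mood: uz- → conditional.
aspect: ku- → progressive.
evidentiality: ts- → inferred.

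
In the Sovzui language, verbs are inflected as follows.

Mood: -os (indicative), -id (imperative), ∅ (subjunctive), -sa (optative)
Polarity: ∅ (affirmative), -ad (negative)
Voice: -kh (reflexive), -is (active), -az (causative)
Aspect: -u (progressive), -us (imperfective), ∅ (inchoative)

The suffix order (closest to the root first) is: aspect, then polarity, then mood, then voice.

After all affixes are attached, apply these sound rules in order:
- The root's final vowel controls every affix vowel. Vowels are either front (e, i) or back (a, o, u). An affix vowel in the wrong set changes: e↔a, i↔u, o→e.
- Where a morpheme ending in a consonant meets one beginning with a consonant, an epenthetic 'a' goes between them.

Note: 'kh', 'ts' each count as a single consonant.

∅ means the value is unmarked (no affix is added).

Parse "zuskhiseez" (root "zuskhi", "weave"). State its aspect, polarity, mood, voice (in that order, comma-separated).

inchoative, affirmative, optative, causative

Segment: zuskhi-sa-az.
aspect: ∅ → inchoative.
polarity: ∅ → affirmative.
mood: -sa → optative.
voice: -az → causative.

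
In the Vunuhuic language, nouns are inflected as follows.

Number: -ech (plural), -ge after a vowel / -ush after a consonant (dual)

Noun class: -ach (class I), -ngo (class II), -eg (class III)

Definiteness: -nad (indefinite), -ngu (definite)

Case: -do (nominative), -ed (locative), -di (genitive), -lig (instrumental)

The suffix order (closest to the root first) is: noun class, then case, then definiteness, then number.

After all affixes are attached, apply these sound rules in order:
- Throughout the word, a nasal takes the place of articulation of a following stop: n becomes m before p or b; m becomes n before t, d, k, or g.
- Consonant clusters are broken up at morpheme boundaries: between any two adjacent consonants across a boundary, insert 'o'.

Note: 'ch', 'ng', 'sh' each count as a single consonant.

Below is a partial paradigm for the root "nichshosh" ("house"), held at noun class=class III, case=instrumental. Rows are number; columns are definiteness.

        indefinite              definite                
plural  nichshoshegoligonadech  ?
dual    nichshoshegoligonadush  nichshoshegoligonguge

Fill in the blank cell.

Attach noun class class III -eg → nichshosheg.
Attach case instrumental -lig → nichshosheglig.
Attach definiteness definite -ngu → nichshoshegligngu.
Attach number plural -ech → nichshosheglignguech.
Nasal assimilation: no change.
Apply epenthesis: nichshosheglignguech → nichshoshegoligonguech.

nichshoshegoligonguech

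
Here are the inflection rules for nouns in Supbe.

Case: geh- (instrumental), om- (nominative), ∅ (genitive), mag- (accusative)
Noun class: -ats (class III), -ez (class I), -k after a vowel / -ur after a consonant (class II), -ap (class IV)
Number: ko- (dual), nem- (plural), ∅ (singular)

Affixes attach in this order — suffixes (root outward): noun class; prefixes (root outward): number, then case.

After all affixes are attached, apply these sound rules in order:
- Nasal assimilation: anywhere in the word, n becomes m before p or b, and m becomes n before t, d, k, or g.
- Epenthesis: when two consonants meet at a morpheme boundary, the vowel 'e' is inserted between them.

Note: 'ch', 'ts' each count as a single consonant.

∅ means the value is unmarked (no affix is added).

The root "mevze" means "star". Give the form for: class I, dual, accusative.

Attach noun class class I -ez → mevzeez.
Attach number dual ko- → komevzeez.
Attach case accusative mag- → magkomevzeez.
Nasal assimilation: no change.
Apply epenthesis: magkomevzeez → magekomevzeez.

magekomevzeez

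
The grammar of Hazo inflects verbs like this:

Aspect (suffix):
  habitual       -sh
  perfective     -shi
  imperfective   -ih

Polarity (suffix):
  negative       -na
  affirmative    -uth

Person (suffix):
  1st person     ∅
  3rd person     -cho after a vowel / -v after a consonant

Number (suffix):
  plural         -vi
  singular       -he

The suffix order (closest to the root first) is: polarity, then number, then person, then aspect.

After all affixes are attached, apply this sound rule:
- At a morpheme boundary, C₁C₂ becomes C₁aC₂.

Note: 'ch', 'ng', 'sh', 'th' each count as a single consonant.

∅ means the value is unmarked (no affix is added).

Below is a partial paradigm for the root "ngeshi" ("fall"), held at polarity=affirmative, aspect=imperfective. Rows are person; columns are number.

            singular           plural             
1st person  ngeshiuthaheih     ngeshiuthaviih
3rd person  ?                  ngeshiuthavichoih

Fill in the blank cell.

Attach polarity affirmative -uth → ngeshiuth.
Attach number singular -he → ngeshiuthhe.
Attach person 3rd person -cho (after vowel 'e') → ngeshiuthhecho.
Attach aspect imperfective -ih → ngeshiuthhechoih.
Apply epenthesis: ngeshiuthhechoih → ngeshiuthahechoih.

ngeshiuthahechoih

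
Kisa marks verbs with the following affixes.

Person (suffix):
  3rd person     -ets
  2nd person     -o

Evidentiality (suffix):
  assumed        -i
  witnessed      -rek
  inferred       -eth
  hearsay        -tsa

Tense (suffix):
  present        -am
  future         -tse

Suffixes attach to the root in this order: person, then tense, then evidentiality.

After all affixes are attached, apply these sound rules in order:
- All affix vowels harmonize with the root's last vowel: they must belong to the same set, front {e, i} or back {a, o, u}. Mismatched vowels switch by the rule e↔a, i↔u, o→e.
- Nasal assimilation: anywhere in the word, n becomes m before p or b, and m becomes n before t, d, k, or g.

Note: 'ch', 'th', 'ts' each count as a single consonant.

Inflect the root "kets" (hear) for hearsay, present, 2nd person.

Attach person 2nd person -o → ketso.
Attach tense present -am → ketsoam.
Attach evidentiality hearsay -tsa → ketsoamtsa.
Apply vowel harmony: ketsoamtsa → ketseemtse.
Nasal assimilation: no change.

ketseemtse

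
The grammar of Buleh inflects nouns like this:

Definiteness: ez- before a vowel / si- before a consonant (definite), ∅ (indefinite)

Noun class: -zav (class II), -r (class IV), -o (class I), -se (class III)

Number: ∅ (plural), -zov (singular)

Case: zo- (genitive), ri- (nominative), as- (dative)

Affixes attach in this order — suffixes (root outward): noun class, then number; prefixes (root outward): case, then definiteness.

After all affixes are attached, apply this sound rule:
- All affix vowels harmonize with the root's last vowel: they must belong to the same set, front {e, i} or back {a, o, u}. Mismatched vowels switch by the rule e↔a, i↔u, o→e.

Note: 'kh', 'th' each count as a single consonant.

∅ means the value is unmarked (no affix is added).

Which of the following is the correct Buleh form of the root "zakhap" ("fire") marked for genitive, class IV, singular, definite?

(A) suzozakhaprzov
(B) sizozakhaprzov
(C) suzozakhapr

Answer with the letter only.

Attach case genitive zo- → zozakhap.
Attach noun class class IV -r → zozakhapr.
Attach definiteness definite si- (before consonant 'z') → sizozakhapr.
Attach number singular -zov → sizozakhaprzov.
Apply vowel harmony: sizozakhaprzov → suzozakhaprzov.
So the correct form is suzozakhaprzov, option (A).
(B) sizozakhaprzov is wrong: it fails to apply the sound rule(s).
(C) suzozakhapr is wrong: it uses plural instead of singular for number.

A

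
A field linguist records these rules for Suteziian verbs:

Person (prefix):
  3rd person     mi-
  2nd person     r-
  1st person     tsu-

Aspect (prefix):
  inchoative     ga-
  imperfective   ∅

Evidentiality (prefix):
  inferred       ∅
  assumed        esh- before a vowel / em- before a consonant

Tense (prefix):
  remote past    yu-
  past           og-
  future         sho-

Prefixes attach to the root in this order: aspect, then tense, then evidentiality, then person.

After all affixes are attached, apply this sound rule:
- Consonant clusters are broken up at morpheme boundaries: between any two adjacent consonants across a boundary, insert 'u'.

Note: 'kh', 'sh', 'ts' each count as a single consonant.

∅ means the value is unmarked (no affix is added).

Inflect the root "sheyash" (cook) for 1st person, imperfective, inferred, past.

tsuogusheyash

aspect = imperfective: zero marking, form stays sheyash.
Attach tense past og- → ogsheyash.
evidentiality = inferred: zero marking, form stays ogsheyash.
Attach person 1st person tsu- → tsuogsheyash.
Apply epenthesis: tsuogsheyash → tsuogusheyash.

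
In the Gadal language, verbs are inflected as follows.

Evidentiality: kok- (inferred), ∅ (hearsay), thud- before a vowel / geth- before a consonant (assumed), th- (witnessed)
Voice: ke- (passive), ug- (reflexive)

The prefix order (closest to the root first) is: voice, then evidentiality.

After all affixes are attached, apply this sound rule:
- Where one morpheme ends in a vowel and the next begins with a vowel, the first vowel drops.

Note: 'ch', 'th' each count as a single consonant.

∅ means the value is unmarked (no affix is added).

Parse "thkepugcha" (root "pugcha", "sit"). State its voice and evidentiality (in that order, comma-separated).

Segment: th-ke-pugcha.
voice: ke- → passive.
evidentiality: th- → witnessed.

passive, witnessed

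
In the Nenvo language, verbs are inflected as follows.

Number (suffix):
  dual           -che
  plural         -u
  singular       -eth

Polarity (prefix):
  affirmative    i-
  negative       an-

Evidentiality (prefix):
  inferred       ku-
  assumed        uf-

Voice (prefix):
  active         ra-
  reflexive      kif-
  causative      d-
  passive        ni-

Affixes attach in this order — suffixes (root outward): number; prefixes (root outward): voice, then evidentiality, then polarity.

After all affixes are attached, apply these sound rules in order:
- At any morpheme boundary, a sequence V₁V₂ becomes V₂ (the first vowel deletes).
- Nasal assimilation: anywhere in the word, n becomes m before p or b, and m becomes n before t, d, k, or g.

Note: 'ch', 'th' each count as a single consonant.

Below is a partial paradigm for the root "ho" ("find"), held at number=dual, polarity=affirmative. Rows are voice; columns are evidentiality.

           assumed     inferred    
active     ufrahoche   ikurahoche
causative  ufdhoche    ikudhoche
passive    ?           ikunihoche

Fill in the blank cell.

ufnihoche

Attach number dual -che → hoche.
Attach voice passive ni- → nihoche.
Attach evidentiality assumed uf- → ufnihoche.
Attach polarity affirmative i- → iufnihoche.
Apply vowel deletion: iufnihoche → ufnihoche.
Nasal assimilation: no change.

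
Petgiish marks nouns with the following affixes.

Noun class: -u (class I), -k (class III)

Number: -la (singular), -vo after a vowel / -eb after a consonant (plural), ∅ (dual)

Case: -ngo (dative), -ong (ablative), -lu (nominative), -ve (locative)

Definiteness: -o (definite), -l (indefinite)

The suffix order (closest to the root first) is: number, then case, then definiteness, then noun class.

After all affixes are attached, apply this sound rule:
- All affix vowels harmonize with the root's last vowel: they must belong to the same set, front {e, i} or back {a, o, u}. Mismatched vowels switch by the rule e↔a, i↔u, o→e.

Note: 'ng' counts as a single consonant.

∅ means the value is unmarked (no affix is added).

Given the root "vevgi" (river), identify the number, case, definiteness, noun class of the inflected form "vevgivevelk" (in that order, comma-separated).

Segment: vevgi-vo-ve-l-k.
number: -vo/eb → plural.
case: -ve → locative.
definiteness: -l → indefinite.
noun class: -k → class III.

plural, locative, indefinite, class III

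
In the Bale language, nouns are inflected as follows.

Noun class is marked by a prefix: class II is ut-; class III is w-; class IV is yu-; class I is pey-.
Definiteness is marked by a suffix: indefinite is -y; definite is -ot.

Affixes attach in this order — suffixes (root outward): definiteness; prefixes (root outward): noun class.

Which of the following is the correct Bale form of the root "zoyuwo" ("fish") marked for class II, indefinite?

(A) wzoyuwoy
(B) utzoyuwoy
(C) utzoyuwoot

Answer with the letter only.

B

Attach noun class class II ut- → utzoyuwo.
Attach definiteness indefinite -y → utzoyuwoy.
So the correct form is utzoyuwoy, option (B).
(C) utzoyuwoot is wrong: it uses definite instead of indefinite for definiteness.
(A) wzoyuwoy is wrong: it uses class III instead of class II for noun class.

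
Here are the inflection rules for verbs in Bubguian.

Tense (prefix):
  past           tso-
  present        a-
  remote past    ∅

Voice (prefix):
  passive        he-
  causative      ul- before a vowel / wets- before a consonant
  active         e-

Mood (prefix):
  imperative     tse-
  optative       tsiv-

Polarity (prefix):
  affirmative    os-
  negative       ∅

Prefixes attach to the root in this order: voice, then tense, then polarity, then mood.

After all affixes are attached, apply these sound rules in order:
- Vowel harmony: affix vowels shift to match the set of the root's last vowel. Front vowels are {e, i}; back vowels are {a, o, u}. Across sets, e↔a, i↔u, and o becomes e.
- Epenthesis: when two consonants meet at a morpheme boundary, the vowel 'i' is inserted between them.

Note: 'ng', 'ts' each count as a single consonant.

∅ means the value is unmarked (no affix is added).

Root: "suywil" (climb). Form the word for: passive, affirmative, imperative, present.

Attach voice passive he- → hesuywil.
Attach tense present a- → ahesuywil.
Attach polarity affirmative os- → osahesuywil.
Attach mood imperative tse- → tseosahesuywil.
Apply vowel harmony: tseosahesuywil → tseesehesuywil.
Epenthesis: no change.

tseesehesuywil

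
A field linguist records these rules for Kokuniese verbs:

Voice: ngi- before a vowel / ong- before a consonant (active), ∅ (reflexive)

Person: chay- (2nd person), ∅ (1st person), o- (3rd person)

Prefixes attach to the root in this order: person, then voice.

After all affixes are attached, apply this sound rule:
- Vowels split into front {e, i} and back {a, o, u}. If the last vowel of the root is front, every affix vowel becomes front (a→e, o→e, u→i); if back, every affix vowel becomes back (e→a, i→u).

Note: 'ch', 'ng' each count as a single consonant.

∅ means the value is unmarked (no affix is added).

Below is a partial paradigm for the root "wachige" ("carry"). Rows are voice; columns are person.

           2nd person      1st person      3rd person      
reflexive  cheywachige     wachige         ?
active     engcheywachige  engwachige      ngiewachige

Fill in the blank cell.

ewachige

Attach person 3rd person o- → owachige.
voice = reflexive: zero marking, form stays owachige.
Apply vowel harmony: owachige → ewachige.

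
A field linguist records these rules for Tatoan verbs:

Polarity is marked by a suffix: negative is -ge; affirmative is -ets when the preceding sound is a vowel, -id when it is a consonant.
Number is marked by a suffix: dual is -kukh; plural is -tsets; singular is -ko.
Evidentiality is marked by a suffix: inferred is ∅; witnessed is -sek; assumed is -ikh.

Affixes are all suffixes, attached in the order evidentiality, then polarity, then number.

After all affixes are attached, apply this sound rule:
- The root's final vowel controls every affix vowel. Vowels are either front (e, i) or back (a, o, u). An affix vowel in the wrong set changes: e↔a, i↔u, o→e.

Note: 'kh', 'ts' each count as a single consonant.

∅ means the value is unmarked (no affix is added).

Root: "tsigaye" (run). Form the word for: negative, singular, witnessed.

Attach evidentiality witnessed -sek → tsigayesek.
Attach polarity negative -ge → tsigayesekge.
Attach number singular -ko → tsigayesekgeko.
Apply vowel harmony: tsigayesekgeko → tsigayesekgeke.

tsigayesekgeke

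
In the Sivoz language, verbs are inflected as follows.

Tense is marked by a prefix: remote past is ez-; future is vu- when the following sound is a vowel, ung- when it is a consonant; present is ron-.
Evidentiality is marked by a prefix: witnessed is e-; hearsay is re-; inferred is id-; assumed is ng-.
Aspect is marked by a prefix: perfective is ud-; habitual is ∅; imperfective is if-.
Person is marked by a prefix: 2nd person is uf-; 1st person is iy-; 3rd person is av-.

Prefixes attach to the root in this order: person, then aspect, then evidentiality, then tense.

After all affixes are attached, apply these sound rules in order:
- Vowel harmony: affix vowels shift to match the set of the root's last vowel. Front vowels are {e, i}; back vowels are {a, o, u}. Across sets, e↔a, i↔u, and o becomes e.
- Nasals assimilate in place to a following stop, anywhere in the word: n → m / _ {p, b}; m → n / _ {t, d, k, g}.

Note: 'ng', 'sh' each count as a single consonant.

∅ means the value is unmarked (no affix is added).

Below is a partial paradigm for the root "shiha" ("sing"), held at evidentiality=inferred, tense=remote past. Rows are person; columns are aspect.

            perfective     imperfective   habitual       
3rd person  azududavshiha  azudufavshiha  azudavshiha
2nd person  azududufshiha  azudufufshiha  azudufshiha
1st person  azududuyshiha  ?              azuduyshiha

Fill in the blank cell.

azudufuyshiha

Attach person 1st person iy- → iyshiha.
Attach aspect imperfective if- → ifiyshiha.
Attach evidentiality inferred id- → idifiyshiha.
Attach tense remote past ez- → ezidifiyshiha.
Apply vowel harmony: ezidifiyshiha → azudufuyshiha.
Nasal assimilation: no change.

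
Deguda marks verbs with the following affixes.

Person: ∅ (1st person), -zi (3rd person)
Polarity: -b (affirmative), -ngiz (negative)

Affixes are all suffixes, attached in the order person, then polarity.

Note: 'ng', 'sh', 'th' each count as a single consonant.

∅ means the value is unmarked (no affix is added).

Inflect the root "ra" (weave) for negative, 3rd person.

Attach person 3rd person -zi → razi.
Attach polarity negative -ngiz → razingiz.

razingiz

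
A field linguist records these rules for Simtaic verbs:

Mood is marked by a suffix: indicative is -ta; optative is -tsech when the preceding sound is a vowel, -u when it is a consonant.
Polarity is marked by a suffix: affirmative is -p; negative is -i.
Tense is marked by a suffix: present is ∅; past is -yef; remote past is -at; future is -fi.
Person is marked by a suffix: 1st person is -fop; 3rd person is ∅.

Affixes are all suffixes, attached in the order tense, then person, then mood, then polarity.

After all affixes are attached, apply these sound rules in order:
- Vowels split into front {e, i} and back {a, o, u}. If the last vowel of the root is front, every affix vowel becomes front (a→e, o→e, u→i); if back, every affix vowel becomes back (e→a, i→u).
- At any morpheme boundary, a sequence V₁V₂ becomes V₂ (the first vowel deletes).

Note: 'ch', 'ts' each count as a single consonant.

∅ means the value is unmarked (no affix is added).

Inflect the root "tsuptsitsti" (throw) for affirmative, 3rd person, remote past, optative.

tsuptsitstetip

Attach tense remote past -at → tsuptsitstiat.
person = 3rd person: zero marking, form stays tsuptsitstiat.
Attach mood optative -u (after consonant 't') → tsuptsitstiatu.
Attach polarity affirmative -p → tsuptsitstiatup.
Apply vowel harmony: tsuptsitstiatup → tsuptsitstietip.
Apply vowel deletion: tsuptsitstietip → tsuptsitstetip.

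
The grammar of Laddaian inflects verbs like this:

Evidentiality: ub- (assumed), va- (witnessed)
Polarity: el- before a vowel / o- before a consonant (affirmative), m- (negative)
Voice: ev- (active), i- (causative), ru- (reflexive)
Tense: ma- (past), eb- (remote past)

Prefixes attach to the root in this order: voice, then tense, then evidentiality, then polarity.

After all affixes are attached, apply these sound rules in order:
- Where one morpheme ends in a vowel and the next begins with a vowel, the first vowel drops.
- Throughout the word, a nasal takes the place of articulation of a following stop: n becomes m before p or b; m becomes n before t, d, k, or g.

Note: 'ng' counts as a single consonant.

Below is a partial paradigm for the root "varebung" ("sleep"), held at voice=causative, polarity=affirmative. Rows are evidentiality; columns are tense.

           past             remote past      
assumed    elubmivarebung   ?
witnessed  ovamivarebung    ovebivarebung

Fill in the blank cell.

elubebivarebung

Attach voice causative i- → ivarebung.
Attach tense remote past eb- → ebivarebung.
Attach evidentiality assumed ub- → ubebivarebung.
Attach polarity affirmative el- (before vowel 'u') → elubebivarebung.
Vowel deletion: no change.
Nasal assimilation: no change.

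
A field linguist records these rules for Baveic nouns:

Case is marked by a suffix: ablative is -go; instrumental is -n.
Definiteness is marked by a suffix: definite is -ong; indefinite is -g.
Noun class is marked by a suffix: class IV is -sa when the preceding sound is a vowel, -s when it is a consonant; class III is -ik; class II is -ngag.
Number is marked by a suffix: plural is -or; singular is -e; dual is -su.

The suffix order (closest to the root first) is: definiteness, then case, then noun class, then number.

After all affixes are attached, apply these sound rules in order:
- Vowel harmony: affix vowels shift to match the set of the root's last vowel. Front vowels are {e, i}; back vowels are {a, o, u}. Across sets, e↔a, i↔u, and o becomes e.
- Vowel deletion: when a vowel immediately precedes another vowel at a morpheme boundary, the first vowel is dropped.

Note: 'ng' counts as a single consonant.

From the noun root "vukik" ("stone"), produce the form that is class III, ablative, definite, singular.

Attach definiteness definite -ong → vukikong.
Attach case ablative -go → vukikonggo.
Attach noun class class III -ik → vukikonggoik.
Attach number singular -e → vukikonggoike.
Apply vowel harmony: vukikonggoike → vukikenggeike.
Apply vowel deletion: vukikenggeike → vukikenggike.

vukikenggike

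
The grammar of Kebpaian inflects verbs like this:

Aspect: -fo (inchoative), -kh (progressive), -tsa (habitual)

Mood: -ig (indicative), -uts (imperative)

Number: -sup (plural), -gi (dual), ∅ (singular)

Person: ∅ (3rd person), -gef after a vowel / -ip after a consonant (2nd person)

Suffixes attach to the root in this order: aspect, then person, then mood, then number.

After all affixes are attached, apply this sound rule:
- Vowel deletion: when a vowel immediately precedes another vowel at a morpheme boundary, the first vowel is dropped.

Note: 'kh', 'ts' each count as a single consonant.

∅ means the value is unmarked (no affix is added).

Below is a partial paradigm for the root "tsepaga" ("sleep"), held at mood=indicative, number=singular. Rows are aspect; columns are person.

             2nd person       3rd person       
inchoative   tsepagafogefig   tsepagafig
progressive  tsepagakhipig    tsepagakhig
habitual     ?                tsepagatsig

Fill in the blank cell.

Attach aspect habitual -tsa → tsepagatsa.
Attach person 2nd person -gef (after vowel 'a') → tsepagatsagef.
Attach mood indicative -ig → tsepagatsagefig.
number = singular: zero marking, form stays tsepagatsagefig.
Vowel deletion: no change.

tsepagatsagefig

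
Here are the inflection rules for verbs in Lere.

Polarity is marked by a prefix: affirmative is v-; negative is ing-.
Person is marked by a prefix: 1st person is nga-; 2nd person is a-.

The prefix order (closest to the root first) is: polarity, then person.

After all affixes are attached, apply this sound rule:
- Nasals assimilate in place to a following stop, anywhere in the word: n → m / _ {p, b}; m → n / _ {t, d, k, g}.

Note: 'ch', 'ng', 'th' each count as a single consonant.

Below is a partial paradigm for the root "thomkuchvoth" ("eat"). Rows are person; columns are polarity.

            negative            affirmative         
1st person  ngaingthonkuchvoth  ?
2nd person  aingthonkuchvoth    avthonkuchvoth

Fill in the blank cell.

Attach polarity affirmative v- → vthomkuchvoth.
Attach person 1st person nga- → ngavthomkuchvoth.
Apply nasal assimilation: ngavthomkuchvoth → ngavthonkuchvoth.

ngavthonkuchvoth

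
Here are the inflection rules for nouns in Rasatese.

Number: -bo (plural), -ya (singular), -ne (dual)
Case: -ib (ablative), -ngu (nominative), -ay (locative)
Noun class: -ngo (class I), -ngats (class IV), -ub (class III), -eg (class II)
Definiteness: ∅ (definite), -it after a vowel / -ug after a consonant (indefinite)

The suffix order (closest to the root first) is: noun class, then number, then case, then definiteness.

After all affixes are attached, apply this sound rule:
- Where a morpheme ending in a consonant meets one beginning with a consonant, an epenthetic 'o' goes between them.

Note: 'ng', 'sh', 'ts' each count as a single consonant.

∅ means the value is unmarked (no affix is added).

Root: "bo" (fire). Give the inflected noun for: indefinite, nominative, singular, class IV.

Attach noun class class IV -ngats → bongats.
Attach number singular -ya → bongatsya.
Attach case nominative -ngu → bongatsyangu.
Attach definiteness indefinite -it (after vowel 'u') → bongatsyanguit.
Apply epenthesis: bongatsyanguit → bongatsoyanguit.

bongatsoyanguit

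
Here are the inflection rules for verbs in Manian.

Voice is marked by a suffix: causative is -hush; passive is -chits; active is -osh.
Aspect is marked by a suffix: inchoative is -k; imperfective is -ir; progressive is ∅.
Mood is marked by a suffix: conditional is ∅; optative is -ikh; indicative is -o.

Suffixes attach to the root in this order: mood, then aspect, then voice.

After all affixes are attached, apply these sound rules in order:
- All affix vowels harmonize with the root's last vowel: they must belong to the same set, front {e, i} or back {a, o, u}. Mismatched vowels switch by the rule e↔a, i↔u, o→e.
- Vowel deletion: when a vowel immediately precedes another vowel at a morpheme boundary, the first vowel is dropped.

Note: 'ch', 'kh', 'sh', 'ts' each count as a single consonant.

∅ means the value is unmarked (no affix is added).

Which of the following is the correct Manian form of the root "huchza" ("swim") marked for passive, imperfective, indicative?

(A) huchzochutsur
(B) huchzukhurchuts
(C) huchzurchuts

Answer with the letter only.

Attach mood indicative -o → huchzao.
Attach aspect imperfective -ir → huchzaoir.
Attach voice passive -chits → huchzaoirchits.
Apply vowel harmony: huchzaoirchits → huchzaourchuts.
Apply vowel deletion: huchzaourchuts → huchzurchuts.
So the correct form is huchzurchuts, option (C).
(B) huchzukhurchuts is wrong: it uses optative instead of indicative for mood.
(A) huchzochutsur is wrong: it has the affixes in the wrong order.

C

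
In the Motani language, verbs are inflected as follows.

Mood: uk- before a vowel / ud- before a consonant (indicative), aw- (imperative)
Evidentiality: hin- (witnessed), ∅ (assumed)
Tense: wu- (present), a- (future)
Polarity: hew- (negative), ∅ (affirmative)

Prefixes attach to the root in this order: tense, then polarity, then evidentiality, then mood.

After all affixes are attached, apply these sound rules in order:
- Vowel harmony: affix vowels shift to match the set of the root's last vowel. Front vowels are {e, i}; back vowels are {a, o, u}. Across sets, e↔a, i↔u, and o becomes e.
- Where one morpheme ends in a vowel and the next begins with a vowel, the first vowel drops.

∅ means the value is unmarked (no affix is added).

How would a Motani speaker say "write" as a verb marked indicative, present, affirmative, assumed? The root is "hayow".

udwuhayow

Attach tense present wu- → wuhayow.
polarity = affirmative: zero marking, form stays wuhayow.
evidentiality = assumed: zero marking, form stays wuhayow.
Attach mood indicative ud- (before consonant 'w') → udwuhayow.
Vowel harmony: no change.
Vowel deletion: no change.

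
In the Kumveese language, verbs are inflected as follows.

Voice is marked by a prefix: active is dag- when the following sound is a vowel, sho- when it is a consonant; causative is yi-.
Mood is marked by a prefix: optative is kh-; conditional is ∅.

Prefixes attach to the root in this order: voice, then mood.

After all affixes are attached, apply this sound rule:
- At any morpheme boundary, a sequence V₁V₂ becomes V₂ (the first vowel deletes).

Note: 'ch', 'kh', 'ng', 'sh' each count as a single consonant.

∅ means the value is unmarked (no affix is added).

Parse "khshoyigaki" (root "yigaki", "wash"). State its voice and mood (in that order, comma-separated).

active, optative

Segment: kh-sho-yigaki.
voice: dag/sho- → active.
mood: kh- → optative.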